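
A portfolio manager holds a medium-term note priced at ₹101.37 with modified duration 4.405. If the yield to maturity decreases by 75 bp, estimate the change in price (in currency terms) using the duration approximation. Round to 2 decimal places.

Duration approximation: ΔP/P ≈ -D_mod · Δy = -4.405 × (-0.0075) = +0.0330375.
ΔP ≈ 101.37 × (+0.0330375) = +3.349011375.

+₹3.35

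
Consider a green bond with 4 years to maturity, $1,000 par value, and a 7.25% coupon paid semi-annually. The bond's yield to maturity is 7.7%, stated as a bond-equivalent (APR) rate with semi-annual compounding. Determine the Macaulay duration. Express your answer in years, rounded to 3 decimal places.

Periodic yield y = 0.0385. Discount each cash flow and weight by its period:
  t   CF        PV=CF/(1+0.0385)^t    t·PV
  1        36.25        34.9061        34.9061
  2        36.25        33.6121        67.2241
  3        36.25        32.3660        97.0979
  4        36.25        31.1661       124.6643
  5        36.25        30.0107       150.0533
  6        36.25        28.8981       173.3885
  7        36.25        27.8268       194.7873
  8     1,036.25       765.9714     6,127.7710
  Σ                    984.7571     6,969.8924
Price P = Σ PV = 984.7571.
Macaulay duration = Σ(t·PV) / P = 6,969.8924 / 984.7571 = 7.07778 half-year periods.
In years: 7.07778 / 2 = 3.53889 years.

3.539 years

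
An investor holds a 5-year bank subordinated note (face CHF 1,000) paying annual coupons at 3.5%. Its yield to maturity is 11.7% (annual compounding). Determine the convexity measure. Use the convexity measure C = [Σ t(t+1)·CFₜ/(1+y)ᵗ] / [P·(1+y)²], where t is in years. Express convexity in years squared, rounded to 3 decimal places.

With y = 0.117:
  t   CF        PV=CF/(1+0.117)^t    t·PV        t(t+1)·PV
  1        35.00        31.3339        31.3339          62.6679
  2        35.00        28.0519        56.1037         168.3112
  3        35.00        25.1136        75.3407         301.3629
  4        35.00        22.4831        89.9322         449.6611
  5     1,035.00       595.2158     2,976.0792      17,856.4754
  Σ                    702.1983     3,228.7898      18,838.4784
P = 702.1983.
Convexity = Σ t(t+1)·PV / [P·(1+y)²] = 18,838.4784 / (702.1983 × 1.247689) = 21.50204.

21.502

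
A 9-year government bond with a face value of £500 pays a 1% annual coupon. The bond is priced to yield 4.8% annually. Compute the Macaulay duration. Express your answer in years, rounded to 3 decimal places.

8.575 years

Periodic yield y = 0.048. Discount each cash flow and weight by its year:
  t   CF        PV=CF/(1+0.048)^t    t·PV
  1         5.00         4.7710         4.7710
  2         5.00         4.5525         9.1049
  3         5.00         4.3440        13.0319
  4         5.00         4.1450        16.5800
  5         5.00         3.9552        19.7758
  6         5.00         3.7740        22.6440
  7         5.00         3.6011        25.2080
  8         5.00         3.4362        27.4897
  9       505.00       331.1615     2,980.4535
  Σ                    363.7404     3,119.0588
Price P = Σ PV = 363.7404.
Macaulay duration = Σ(t·PV) / P = 3,119.0588 / 363.7404 = 8.57496 years.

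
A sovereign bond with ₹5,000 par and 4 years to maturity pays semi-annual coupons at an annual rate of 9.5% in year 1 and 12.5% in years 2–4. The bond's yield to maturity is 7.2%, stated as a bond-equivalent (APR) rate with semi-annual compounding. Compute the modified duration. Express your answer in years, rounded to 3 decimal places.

Periodic yield y = 0.036. First find Macaulay duration:
  t   CF        PV=CF/(1+0.036)^t    t·PV
  1       237.50       229.2471       229.2471
  2       237.50       221.2810       442.5620
  3       312.50       281.0417       843.1251
  4       312.50       271.2758     1,085.1031
  5       312.50       261.8492     1,309.2460
  6       312.50       252.7502     1,516.5011
  7       312.50       243.9674     1,707.7715
  8     5,312.50     4,003.3255    32,026.6038
  Σ                  5,764.7378    39,160.1597
P = 5,764.7378; Macaulay duration = 39,160.1597 / 5,764.7378 = 6.79305 half-year periods = 3.39653 years.
Modified duration = D_Mac / (1 + y) = 3.39653 / 1.036 = 3.27850 years.

3.278 years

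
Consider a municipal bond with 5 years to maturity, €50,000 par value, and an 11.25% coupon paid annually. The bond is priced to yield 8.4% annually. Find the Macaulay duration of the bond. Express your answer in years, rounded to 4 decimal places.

Periodic yield y = 0.084. Discount each cash flow and weight by its year:
  t   CF        PV=CF/(1+0.084)^t    t·PV
  1     5,625.00     5,189.1144     5,189.1144
  2     5,625.00     4,787.0059     9,574.0118
  3     5,625.00     4,416.0571    13,248.1713
  4     5,625.00     4,073.8534    16,295.4137
  5    55,625.00    37,164.0994   185,820.4970
  Σ                 55,630.1302   230,127.2081
Price P = Σ PV = 55,630.1302.
Macaulay duration = Σ(t·PV) / P = 230,127.2081 / 55,630.1302 = 4.13674 years.

4.1367 years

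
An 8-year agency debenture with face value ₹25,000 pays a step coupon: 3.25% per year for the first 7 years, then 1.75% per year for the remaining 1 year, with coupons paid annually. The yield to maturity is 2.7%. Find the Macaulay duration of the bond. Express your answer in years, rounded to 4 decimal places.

Periodic yield y = 0.027. Discount each cash flow and weight by its year:
  t   CF        PV=CF/(1+0.027)^t    t·PV
  1       812.50       791.1392       791.1392
  2       812.50       770.3401     1,540.6801
  3       812.50       750.0877     2,250.2631
  4       812.50       730.3678     2,921.4710
  5       812.50       711.1663     3,555.8314
  6       812.50       692.4696     4,154.8176
  7       812.50       674.2645     4,719.8512
  8    25,437.50    20,554.6875   164,437.4998
  Σ                 25,674.5225   184,371.5533
Price P = Σ PV = 25,674.5225.
Macaulay duration = Σ(t·PV) / P = 184,371.5533 / 25,674.5225 = 7.18111 years.

7.1811 years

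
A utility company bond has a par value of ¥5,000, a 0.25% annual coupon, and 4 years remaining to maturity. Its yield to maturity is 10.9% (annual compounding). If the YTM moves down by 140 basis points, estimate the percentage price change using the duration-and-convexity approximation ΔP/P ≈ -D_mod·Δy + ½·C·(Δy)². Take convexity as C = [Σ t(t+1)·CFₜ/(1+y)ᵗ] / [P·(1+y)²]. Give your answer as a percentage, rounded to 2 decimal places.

+5.18%

With y = 0.109:
  t   CF        PV=CF/(1+0.109)^t    t·PV        t(t+1)·PV
  1        12.50        11.2714        11.2714          22.5428
  2        12.50        10.1636        20.3272          60.9815
  3        12.50         9.1646        27.4939         109.9757
  4     5,012.50     3,313.8146    13,255.2582      66,276.2911
  Σ                  3,344.4142    13,314.3507      66,469.7911
P = 3,344.4142; D_Mac = 3.98107 yrs; D_mod = 3.58978 yrs; C = 16.15999.
Duration effect: -3.58978 × (-0.014) = +0.050257
Convexity effect: 0.5 × 16.15999 × (-0.014)² = +0.0015837
ΔP/P ≈ +0.050257 + 0.0015837 = +0.051841 = +5.1841%.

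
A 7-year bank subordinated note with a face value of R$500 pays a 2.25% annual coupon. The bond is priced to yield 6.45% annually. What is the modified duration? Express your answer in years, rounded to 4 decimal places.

6.0853 years

Periodic yield y = 0.0645. First find Macaulay duration:
  t   CF        PV=CF/(1+0.0645)^t    t·PV
  1        11.25        10.5683        10.5683
  2        11.25         9.9280        19.8560
  3        11.25         9.3264        27.9793
  4        11.25         8.7613        35.0453
  5        11.25         8.2305        41.1523
  6        11.25         7.7318        46.3906
  7       511.25       330.0758     2,310.5305
  Σ                    384.6221     2,491.5223
P = 384.6221; Macaulay duration = 2,491.5223 / 384.6221 = 6.47784 years.
Modified duration = D_Mac / (1 + y) = 6.47784 / 1.0645 = 6.08534 years.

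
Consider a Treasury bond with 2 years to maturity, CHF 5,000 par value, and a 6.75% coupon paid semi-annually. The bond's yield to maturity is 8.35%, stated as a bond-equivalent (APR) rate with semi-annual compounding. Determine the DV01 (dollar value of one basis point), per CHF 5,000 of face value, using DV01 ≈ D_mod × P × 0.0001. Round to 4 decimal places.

Periodic yield y = 0.04175.
  t   CF        PV=CF/(1+0.04175)^t    t·PV
  1       168.75       161.9870       161.9870
  2       168.75       155.4951       310.9902
  3       168.75       149.2634       447.7901
  4     5,168.75     4,388.6555    17,554.6220
  Σ                  4,855.4010    18,475.3894
P = 4,855.4010; D_Mac = 3.80512 half-year periods = 1.90256 yrs; D_mod = 1.82631 yrs.
DV01 ≈ 1.82631 × 4,855.4010 × 0.0001 = 0.886748.

CHF 0.8867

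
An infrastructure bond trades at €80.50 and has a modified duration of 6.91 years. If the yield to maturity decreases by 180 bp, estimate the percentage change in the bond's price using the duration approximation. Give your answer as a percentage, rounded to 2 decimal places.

+12.44%

Duration approximation: ΔP/P ≈ -D_mod · Δy = -6.91 × (-0.018) = +0.124380.
As a percentage: +12.4380%.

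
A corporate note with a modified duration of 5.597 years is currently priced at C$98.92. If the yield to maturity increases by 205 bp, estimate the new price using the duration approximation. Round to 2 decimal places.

Duration approximation: ΔP/P ≈ -D_mod · Δy = -5.597 × (+0.0205) = -0.1147385.
New price ≈ 98.92 × (1 - 0.1147385) = 87.57006758.

C$87.57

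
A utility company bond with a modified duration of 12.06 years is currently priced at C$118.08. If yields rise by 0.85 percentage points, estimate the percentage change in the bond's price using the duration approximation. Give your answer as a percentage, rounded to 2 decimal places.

Duration approximation: ΔP/P ≈ -D_mod · Δy = -12.06 × (+0.0085) = -0.102510.
As a percentage: -10.2510%.

-10.25%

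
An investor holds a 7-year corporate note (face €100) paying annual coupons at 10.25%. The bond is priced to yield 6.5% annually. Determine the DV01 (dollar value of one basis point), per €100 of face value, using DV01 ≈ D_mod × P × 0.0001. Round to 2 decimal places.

€0.06

Periodic yield y = 0.065.
  t   CF        PV=CF/(1+0.065)^t    t·PV
  1        10.25         9.6244         9.6244
  2        10.25         9.0370        18.0740
  3        10.25         8.4855        25.4564
  4        10.25         7.9676        31.8702
  5        10.25         7.4813        37.4064
  6        10.25         7.0247        42.1480
  7       110.25        70.9466       496.6259
  Σ                    120.5669       661.2054
P = 120.5669; D_Mac = 5.48413 yrs; D_mod = 5.14942 yrs.
DV01 ≈ 5.14942 × 120.5669 × 0.0001 = 0.062085.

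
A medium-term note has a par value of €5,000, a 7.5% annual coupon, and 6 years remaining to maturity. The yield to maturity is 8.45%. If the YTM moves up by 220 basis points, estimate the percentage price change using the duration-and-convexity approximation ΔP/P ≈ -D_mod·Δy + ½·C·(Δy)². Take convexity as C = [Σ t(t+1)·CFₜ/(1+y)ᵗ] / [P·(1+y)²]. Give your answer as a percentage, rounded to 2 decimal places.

-9.51%

With y = 0.0845:
  t   CF        PV=CF/(1+0.0845)^t    t·PV        t(t+1)·PV
  1       375.00       345.7815       345.7815         691.5629
  2       375.00       318.8395       637.6791       1,913.0372
  3       375.00       293.9968       881.9904       3,527.9616
  4       375.00       271.0897     1,084.3589       5,421.7943
  5       375.00       249.9675     1,249.8373       7,499.0240
  6     5,375.00     3,303.7040    19,822.2241     138,755.5684
  Σ                  4,783.3790    24,021.8712     157,808.9483
P = 4,783.3790; D_Mac = 5.02195 yrs; D_mod = 4.63066 yrs; C = 28.05031.
Duration effect: -4.63066 × (+0.022) = -0.101874
Convexity effect: 0.5 × 28.05031 × (0.022)² = +0.0067882
ΔP/P ≈ -0.101874 + 0.0067882 = -0.095086 = -9.5086%.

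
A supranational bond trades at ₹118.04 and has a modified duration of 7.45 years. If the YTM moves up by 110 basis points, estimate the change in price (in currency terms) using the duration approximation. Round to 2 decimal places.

-₹9.67

Duration approximation: ΔP/P ≈ -D_mod · Δy = -7.45 × (+0.011) = -0.081950.
ΔP ≈ 118.04 × (-0.081950) = -9.673378.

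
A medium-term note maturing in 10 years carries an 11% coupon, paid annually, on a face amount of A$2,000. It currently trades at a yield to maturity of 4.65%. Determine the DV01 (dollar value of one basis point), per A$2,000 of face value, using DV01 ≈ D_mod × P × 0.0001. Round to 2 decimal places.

Periodic yield y = 0.0465.
  t   CF        PV=CF/(1+0.0465)^t    t·PV
  1       220.00       210.2246       210.2246
  2       220.00       200.8835       401.7670
  3       220.00       191.9575       575.8724
  4       220.00       183.4281       733.7122
  5       220.00       175.2776       876.3882
  6       220.00       167.4894     1,004.9363
  7       220.00       160.0472     1,120.3303
  8       220.00       152.9357     1,223.4854
  9       220.00       146.1402     1,315.2615
  10    2,220.00     1,409.1611    14,091.6111
  Σ                  2,997.5447    21,553.5889
P = 2,997.5447; D_Mac = 7.19041 yrs; D_mod = 6.87092 yrs.
DV01 ≈ 6.87092 × 2,997.5447 × 0.0001 = 2.059588.

A$2.06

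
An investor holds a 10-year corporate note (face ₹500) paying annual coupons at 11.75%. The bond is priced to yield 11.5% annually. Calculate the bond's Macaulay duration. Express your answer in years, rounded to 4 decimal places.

6.4053 years

Periodic yield y = 0.115. Discount each cash flow and weight by its year:
  t   CF        PV=CF/(1+0.115)^t    t·PV
  1        58.75        52.6906        52.6906
  2        58.75        47.2561        94.5123
  3        58.75        42.3822       127.1465
  4        58.75        38.0109       152.0437
  5        58.75        34.0905       170.4526
  6        58.75        30.5745       183.4467
  7        58.75        27.4210       191.9472
  8        58.75        24.5929       196.7428
  9        58.75        22.0564       198.5073
  10      558.75       188.1347     1,881.3468
  Σ                    507.2097     3,248.8365
Price P = Σ PV = 507.2097.
Macaulay duration = Σ(t·PV) / P = 3,248.8365 / 507.2097 = 6.40531 years.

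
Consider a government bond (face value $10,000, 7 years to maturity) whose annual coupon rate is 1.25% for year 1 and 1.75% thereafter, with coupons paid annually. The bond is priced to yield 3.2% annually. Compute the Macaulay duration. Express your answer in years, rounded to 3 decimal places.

6.659 years

Periodic yield y = 0.032. Discount each cash flow and weight by its year:
  t   CF        PV=CF/(1+0.032)^t    t·PV
  1       125.00       121.1240       121.1240
  2       175.00       164.3155       328.6311
  3       175.00       159.2205       477.6615
  4       175.00       154.2834       617.1337
  5       175.00       149.4994       747.4972
  6       175.00       144.8638       869.1828
  7    10,175.00     8,161.6231    57,131.3619
  Σ                  9,054.9299    60,292.5921
Price P = Σ PV = 9,054.9299.
Macaulay duration = Σ(t·PV) / P = 60,292.5921 / 9,054.9299 = 6.65854 years.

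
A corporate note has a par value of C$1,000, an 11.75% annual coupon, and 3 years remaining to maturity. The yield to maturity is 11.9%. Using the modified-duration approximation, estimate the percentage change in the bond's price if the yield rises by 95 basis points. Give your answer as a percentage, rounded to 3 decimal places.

-2.288%

Periodic yield y = 0.119. Modified duration first:
  t   CF        PV=CF/(1+0.119)^t    t·PV
  1       117.50       105.0045       105.0045
  2       117.50        93.8378       187.6755
  3     1,117.50       797.5488     2,392.6464
  Σ                    996.3911     2,685.3264
P = 996.3911; D_Mac = 2.69505 yrs; D_mod = 2.69505/(1+0.119) = 2.40845 yrs.
ΔP/P ≈ -D_mod · Δy = -2.40845 × (+0.0095) = -0.022880 = -2.2880%.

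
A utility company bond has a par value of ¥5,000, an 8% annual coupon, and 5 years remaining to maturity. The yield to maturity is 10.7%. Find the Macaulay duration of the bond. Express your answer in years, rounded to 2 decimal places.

Periodic yield y = 0.107. Discount each cash flow and weight by its year:
  t   CF        PV=CF/(1+0.107)^t    t·PV
  1       400.00       361.3369       361.3369
  2       400.00       326.4110       652.8219
  3       400.00       294.8609       884.5826
  4       400.00       266.3603     1,065.4412
  5     5,400.00     3,248.2964    16,241.4822
  Σ                  4,497.2655    19,205.6649
Price P = Σ PV = 4,497.2655.
Macaulay duration = Σ(t·PV) / P = 19,205.6649 / 4,497.2655 = 4.27052 years.

4.27 years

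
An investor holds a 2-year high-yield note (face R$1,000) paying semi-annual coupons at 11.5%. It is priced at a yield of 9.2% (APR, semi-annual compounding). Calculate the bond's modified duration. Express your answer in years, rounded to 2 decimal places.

1.77 years

Periodic yield y = 0.046. First find Macaulay duration:
  t   CF        PV=CF/(1+0.046)^t    t·PV
  1        57.50        54.9713        54.9713
  2        57.50        52.5538       105.1077
  3        57.50        50.2427       150.7280
  4     1,057.50       883.3924     3,533.5694
  Σ                  1,041.1602     3,844.3765
P = 1,041.1602; Macaulay duration = 3,844.3765 / 1,041.1602 = 3.69240 half-year periods = 1.84620 years.
Modified duration = D_Mac / (1 + y) = 1.84620 / 1.046 = 1.76501 years.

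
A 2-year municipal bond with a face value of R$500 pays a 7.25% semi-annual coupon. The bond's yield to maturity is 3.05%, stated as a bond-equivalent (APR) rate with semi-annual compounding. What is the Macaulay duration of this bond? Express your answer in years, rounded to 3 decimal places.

1.902 years

Periodic yield y = 0.01525. Discount each cash flow and weight by its period:
  t   CF        PV=CF/(1+0.01525)^t    t·PV
  1       18.125        17.8527        17.8527
  2       18.125        17.5846        35.1692
  3       18.125        17.3204        51.9613
  4      518.125       487.6885     1,950.7542
  Σ                    540.4463     2,055.7374
Price P = Σ PV = 540.4463.
Macaulay duration = Σ(t·PV) / P = 2,055.7374 / 540.4463 = 3.80378 half-year periods.
In years: 3.80378 / 2 = 1.90189 years.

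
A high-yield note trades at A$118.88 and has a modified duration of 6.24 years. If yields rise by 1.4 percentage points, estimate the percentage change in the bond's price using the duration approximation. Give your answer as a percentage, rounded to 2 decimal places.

-8.74%

Duration approximation: ΔP/P ≈ -D_mod · Δy = -6.24 × (+0.014) = -0.087360.
As a percentage: -8.7360%.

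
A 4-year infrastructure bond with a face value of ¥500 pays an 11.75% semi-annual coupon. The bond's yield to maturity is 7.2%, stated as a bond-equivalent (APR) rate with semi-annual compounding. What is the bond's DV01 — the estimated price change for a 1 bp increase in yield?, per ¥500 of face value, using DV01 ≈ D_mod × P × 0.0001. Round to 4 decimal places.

Periodic yield y = 0.036.
  t   CF        PV=CF/(1+0.036)^t    t·PV
  1       29.375        28.3542        28.3542
  2       29.375        27.3690        54.7379
  3       29.375        26.4179        79.2538
  4       29.375        25.4999       101.9997
  5       29.375        24.6138       123.0691
  6       29.375        23.7585       142.5511
  7       29.375        22.9329       160.5305
  8      529.375       398.9196     3,191.3569
  Σ                    577.8659     3,881.8532
P = 577.8659; D_Mac = 6.71757 half-year periods = 3.35878 yrs; D_mod = 3.24207 yrs.
DV01 ≈ 3.24207 × 577.8659 × 0.0001 = 0.187348.

¥0.1873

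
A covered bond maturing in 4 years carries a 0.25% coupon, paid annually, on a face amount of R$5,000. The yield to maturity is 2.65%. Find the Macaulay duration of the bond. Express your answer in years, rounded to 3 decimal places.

3.984 years

Periodic yield y = 0.0265. Discount each cash flow and weight by its year:
  t   CF        PV=CF/(1+0.0265)^t    t·PV
  1        12.50        12.1773        12.1773
  2        12.50        11.8629        23.7259
  3        12.50        11.5567        34.6700
  4     5,012.50     4,514.5927    18,058.3706
  Σ                  4,550.1896    18,128.9438
Price P = Σ PV = 4,550.1896.
Macaulay duration = Σ(t·PV) / P = 18,128.9438 / 4,550.1896 = 3.98422 years.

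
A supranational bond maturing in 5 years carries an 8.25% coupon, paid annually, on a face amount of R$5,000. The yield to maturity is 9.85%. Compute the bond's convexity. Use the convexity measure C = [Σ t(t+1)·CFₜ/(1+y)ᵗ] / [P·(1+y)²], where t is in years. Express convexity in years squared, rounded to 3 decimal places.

With y = 0.0985:
  t   CF        PV=CF/(1+0.0985)^t    t·PV        t(t+1)·PV
  1       412.50       375.5121       375.5121         751.0241
  2       412.50       341.8407       683.6815       2,051.0445
  3       412.50       311.1887       933.5660       3,734.2640
  4       412.50       283.2851     1,133.1403       5,665.7017
  5     5,412.50     3,383.7448    16,918.7241     101,512.3444
  Σ                  4,695.5714    20,044.6240     113,714.3787
P = 4,695.5714.
Convexity = Σ t(t+1)·PV / [P·(1+y)²] = 113,714.3787 / (4,695.5714 × 1.206702) = 20.06905.

20.069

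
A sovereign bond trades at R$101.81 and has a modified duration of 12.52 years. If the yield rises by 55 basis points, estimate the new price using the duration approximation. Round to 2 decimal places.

R$94.80

Duration approximation: ΔP/P ≈ -D_mod · Δy = -12.52 × (+0.0055) = -0.068860.
New price ≈ 101.81 × (1 - 0.068860) = 94.7993634.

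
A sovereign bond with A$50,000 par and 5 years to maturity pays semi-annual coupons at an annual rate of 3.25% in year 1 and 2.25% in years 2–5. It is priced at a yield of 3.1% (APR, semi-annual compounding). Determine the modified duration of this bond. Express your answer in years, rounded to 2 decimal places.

Periodic yield y = 0.0155. First find Macaulay duration:
  t   CF        PV=CF/(1+0.0155)^t    t·PV
  1       812.50       800.0985       800.0985
  2       812.50       787.8862     1,575.7725
  3       562.50       537.1341     1,611.4024
  4       562.50       528.9356     2,115.7425
  5       562.50       520.8623     2,604.3113
  6       562.50       512.9121     3,077.4727
  7       562.50       505.0833     3,535.5833
  8       562.50       497.3740     3,978.9922
  9       562.50       489.7824     4,408.0416
  10   50,562.50    43,354.0088   433,540.0881
  Σ                 48,534.0774   457,247.5051
P = 48,534.0774; Macaulay duration = 457,247.5051 / 48,534.0774 = 9.42116 half-year periods = 4.71058 years.
Modified duration = D_Mac / (1 + y) = 4.71058 / 1.0155 = 4.63868 years.

4.64 years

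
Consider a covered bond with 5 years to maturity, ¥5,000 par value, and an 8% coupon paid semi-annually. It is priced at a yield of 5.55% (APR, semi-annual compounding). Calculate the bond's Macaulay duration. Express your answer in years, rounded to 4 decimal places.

4.2624 years

Periodic yield y = 0.02775. Discount each cash flow and weight by its period:
  t   CF        PV=CF/(1+0.02775)^t    t·PV
  1       200.00       194.5999       194.5999
  2       200.00       189.3455       378.6910
  3       200.00       184.2330       552.6991
  4       200.00       179.2586       717.0345
  5       200.00       174.4185       872.0925
  6       200.00       169.7091     1,018.2545
  7       200.00       165.1268     1,155.8877
  8       200.00       160.6683     1,285.3461
  9       200.00       156.3301     1,406.9710
  10    5,200.00     3,954.8361    39,548.3609
  Σ                  5,528.5259    47,129.9373
Price P = Σ PV = 5,528.5259.
Macaulay duration = Σ(t·PV) / P = 47,129.9373 / 5,528.5259 = 8.52487 half-year periods.
In years: 8.52487 / 2 = 4.26243 years.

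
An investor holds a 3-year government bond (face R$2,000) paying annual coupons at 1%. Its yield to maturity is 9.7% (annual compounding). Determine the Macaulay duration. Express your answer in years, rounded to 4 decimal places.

Periodic yield y = 0.097. Discount each cash flow and weight by its year:
  t   CF        PV=CF/(1+0.097)^t    t·PV
  1        20.00        18.2315        18.2315
  2        20.00        16.6195        33.2389
  3     2,020.00     1,530.1411     4,590.4234
  Σ                  1,564.9921     4,641.8938
Price P = Σ PV = 1,564.9921.
Macaulay duration = Σ(t·PV) / P = 4,641.8938 / 1,564.9921 = 2.96608 years.

2.9661 years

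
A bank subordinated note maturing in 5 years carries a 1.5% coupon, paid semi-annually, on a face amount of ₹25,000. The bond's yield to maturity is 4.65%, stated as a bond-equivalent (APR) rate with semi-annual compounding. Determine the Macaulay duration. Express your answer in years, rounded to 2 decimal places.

Periodic yield y = 0.02325. Discount each cash flow and weight by its period:
  t   CF        PV=CF/(1+0.02325)^t    t·PV
  1       187.50       183.2397       183.2397
  2       187.50       179.0762       358.1523
  3       187.50       175.0072       525.0217
  4       187.50       171.0308       684.1231
  5       187.50       167.1447       835.7233
  6       187.50       163.3468       980.0811
  7       187.50       159.6353     1,117.4473
  8       187.50       156.0081     1,248.0651
  9       187.50       152.4634     1,372.1703
  10   25,187.50    20,015.5501   200,155.5009
  Σ                 21,522.5023   207,459.5247
Price P = Σ PV = 21,522.5023.
Macaulay duration = Σ(t·PV) / P = 207,459.5247 / 21,522.5023 = 9.63919 half-year periods.
In years: 9.63919 / 2 = 4.81960 years.

4.82 years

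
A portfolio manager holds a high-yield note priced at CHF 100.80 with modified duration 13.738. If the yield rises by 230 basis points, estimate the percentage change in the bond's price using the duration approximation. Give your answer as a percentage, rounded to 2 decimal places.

-31.60%

Duration approximation: ΔP/P ≈ -D_mod · Δy = -13.738 × (+0.023) = -0.315974.
As a percentage: -31.5974%.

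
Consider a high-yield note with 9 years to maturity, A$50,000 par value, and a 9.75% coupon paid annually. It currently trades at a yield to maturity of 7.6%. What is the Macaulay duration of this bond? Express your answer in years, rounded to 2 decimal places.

6.56 years

Periodic yield y = 0.076. Discount each cash flow and weight by its year:
  t   CF        PV=CF/(1+0.076)^t    t·PV
  1     4,875.00     4,530.6691     4,530.6691
  2     4,875.00     4,210.6591     8,421.3181
  3     4,875.00     3,913.2519    11,739.7557
  4     4,875.00     3,636.8512    14,547.4049
  5     4,875.00     3,379.9733    16,899.8663
  6     4,875.00     3,141.2391    18,847.4345
  7     4,875.00     2,919.3672    20,435.5702
  8     4,875.00     2,713.1665    21,705.3322
  9    54,875.00    28,383.3787   255,450.4080
  Σ                 56,828.5560   372,577.7590
Price P = Σ PV = 56,828.5560.
Macaulay duration = Σ(t·PV) / P = 372,577.7590 / 56,828.5560 = 6.55617 years.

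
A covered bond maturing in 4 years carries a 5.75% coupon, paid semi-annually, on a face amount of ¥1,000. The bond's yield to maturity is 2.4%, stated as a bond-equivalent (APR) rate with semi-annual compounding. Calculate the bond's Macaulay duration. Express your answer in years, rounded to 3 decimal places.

Periodic yield y = 0.012. Discount each cash flow and weight by its period:
  t   CF        PV=CF/(1+0.012)^t    t·PV
  1        28.75        28.4091        28.4091
  2        28.75        28.0722        56.1444
  3        28.75        27.7394        83.2181
  4        28.75        27.4104       109.6417
  5        28.75        27.0854       135.4270
  6        28.75        26.7642       160.5854
  7        28.75        26.4469       185.1281
  8     1,028.75       935.1166     7,480.9325
  Σ                  1,127.0442     8,239.4863
Price P = Σ PV = 1,127.0442.
Macaulay duration = Σ(t·PV) / P = 8,239.4863 / 1,127.0442 = 7.31070 half-year periods.
In years: 7.31070 / 2 = 3.65535 years.

3.655 years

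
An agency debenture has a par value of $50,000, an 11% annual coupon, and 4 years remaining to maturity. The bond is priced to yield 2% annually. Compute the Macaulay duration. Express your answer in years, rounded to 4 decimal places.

3.5244 years

Periodic yield y = 0.02. Discount each cash flow and weight by its year:
  t   CF        PV=CF/(1+0.02)^t    t·PV
  1     5,500.00     5,392.1569     5,392.1569
  2     5,500.00     5,286.4283    10,572.8566
  3     5,500.00     5,182.7728    15,548.3185
  4    55,500.00    51,273.4211   205,093.6846
  Σ                 67,134.7791   236,607.0166
Price P = Σ PV = 67,134.7791.
Macaulay duration = Σ(t·PV) / P = 236,607.0166 / 67,134.7791 = 3.52436 years.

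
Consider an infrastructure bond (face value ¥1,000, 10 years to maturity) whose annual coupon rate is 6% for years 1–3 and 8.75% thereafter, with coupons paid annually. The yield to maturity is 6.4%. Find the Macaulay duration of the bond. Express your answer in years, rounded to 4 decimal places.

Periodic yield y = 0.064. Discount each cash flow and weight by its year:
  t   CF        PV=CF/(1+0.064)^t    t·PV
  1        60.00        56.3910        56.3910
  2        60.00        52.9990       105.9981
  3        60.00        49.8111       149.4334
  4        87.50        68.2718       273.0873
  5        87.50        64.1653       320.8263
  6        87.50        60.3057       361.8341
  7        87.50        56.6783       396.7480
  8        87.50        53.2691       426.1525
  9        87.50        50.0649       450.5842
  10    1,087.50       584.8076     5,848.0757
  Σ                  1,096.7637     8,389.1304
Price P = Σ PV = 1,096.7637.
Macaulay duration = Σ(t·PV) / P = 8,389.1304 / 1,096.7637 = 7.64899 years.

7.6490 years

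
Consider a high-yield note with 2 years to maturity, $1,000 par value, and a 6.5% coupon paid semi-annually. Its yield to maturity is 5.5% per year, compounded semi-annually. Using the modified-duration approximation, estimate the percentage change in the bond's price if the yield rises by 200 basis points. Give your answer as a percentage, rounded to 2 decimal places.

-3.71%

Periodic yield y = 0.0275. Modified duration first:
  t   CF        PV=CF/(1+0.0275)^t    t·PV
  1        32.50        31.6302        31.6302
  2        32.50        30.7836        61.5672
  3        32.50        29.9597        89.8792
  4     1,032.50       926.3236     3,705.2945
  Σ                  1,018.6971     3,888.3711
P = 1,018.6971; D_Mac = 3.81700 half-year periods = 1.90850 yrs; D_mod = 1.90850/(1+0.0275) = 1.85742 yrs.
ΔP/P ≈ -D_mod · Δy = -1.85742 × (+0.02) = -0.037148 = -3.7148%.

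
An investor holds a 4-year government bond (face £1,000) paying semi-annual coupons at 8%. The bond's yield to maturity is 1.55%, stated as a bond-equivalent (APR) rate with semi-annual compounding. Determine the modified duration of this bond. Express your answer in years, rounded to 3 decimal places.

3.535 years

Periodic yield y = 0.00775. First find Macaulay duration:
  t   CF        PV=CF/(1+0.00775)^t    t·PV
  1        40.00        39.6924        39.6924
  2        40.00        39.3871        78.7743
  3        40.00        39.0842       117.2527
  4        40.00        38.7837       155.1346
  5        40.00        38.4854       192.4270
  6        40.00        38.1894       229.1366
  7        40.00        37.8957       265.2702
  8     1,040.00       977.7119     7,821.6949
  Σ                  1,249.2298     8,899.3826
P = 1,249.2298; Macaulay duration = 8,899.3826 / 1,249.2298 = 7.12390 half-year periods = 3.56195 years.
Modified duration = D_Mac / (1 + y) = 3.56195 / 1.00775 = 3.53455 years.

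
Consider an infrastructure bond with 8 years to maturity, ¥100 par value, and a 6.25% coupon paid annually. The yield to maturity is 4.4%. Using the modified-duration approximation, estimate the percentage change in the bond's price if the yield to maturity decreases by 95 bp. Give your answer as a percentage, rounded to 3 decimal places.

+6.030%

Periodic yield y = 0.044. Modified duration first:
  t   CF        PV=CF/(1+0.044)^t    t·PV
  1         6.25         5.9866         5.9866
  2         6.25         5.7343        11.4686
  3         6.25         5.4926        16.4778
  4         6.25         5.2611        21.0445
  5         6.25         5.0394        25.1969
  6         6.25         4.8270        28.9620
  7         6.25         4.6236        32.3649
  8       106.25        75.2879       602.3029
  Σ                    112.2524       743.8041
P = 112.2524; D_Mac = 6.62618 yrs; D_mod = 6.62618/(1+0.044) = 6.34691 yrs.
ΔP/P ≈ -D_mod · Δy = -6.34691 × (-0.0095) = +0.060296 = +6.0296%.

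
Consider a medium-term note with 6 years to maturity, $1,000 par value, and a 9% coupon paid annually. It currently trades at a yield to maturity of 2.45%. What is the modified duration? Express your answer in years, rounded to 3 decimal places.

4.941 years

Periodic yield y = 0.0245. First find Macaulay duration:
  t   CF        PV=CF/(1+0.0245)^t    t·PV
  1        90.00        87.8477        87.8477
  2        90.00        85.7469       171.4939
  3        90.00        83.6964       251.0891
  4        90.00        81.6948       326.7794
  5        90.00        79.7412       398.7059
  6     1,090.00       942.6592     5,655.9553
  Σ                  1,361.3863     6,891.8714
P = 1,361.3863; Macaulay duration = 6,891.8714 / 1,361.3863 = 5.06239 years.
Modified duration = D_Mac / (1 + y) = 5.06239 / 1.0245 = 4.94133 years.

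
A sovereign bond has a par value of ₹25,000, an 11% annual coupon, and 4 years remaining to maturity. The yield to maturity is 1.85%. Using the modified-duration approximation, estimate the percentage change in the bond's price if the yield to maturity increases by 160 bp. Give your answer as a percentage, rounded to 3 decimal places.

-5.539%

Periodic yield y = 0.0185. Modified duration first:
  t   CF        PV=CF/(1+0.0185)^t    t·PV
  1     2,750.00     2,700.0491     2,700.0491
  2     2,750.00     2,651.0055     5,302.0110
  3     2,750.00     2,602.8527     7,808.5581
  4    27,750.00    25,788.0708   103,152.2833
  Σ                 33,741.9781   118,962.9015
P = 33,741.9781; D_Mac = 3.52566 yrs; D_mod = 3.52566/(1+0.0185) = 3.46162 yrs.
ΔP/P ≈ -D_mod · Δy = -3.46162 × (+0.016) = -0.055386 = -5.5386%.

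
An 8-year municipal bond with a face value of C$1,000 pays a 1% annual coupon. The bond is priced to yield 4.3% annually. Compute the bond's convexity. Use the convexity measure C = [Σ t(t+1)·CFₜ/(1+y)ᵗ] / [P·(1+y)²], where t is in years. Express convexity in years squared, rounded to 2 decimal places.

62.72

With y = 0.043:
  t   CF        PV=CF/(1+0.043)^t    t·PV        t(t+1)·PV
  1        10.00         9.5877         9.5877          19.1755
  2        10.00         9.1925        18.3849          55.1547
  3        10.00         8.8135        26.4404         105.7617
  4        10.00         8.4501        33.8005         169.0024
  5        10.00         8.1017        40.5087         243.0523
  6        10.00         7.7677        46.6064         326.2447
  7        10.00         7.4475        52.1324         417.0594
  8     1,010.00       721.1854     5,769.4829      51,925.3464
  Σ                    780.5461     5,996.9440      53,260.7970
P = 780.5461.
Convexity = Σ t(t+1)·PV / [P·(1+y)²] = 53,260.7970 / (780.5461 × 1.087849) = 62.72497.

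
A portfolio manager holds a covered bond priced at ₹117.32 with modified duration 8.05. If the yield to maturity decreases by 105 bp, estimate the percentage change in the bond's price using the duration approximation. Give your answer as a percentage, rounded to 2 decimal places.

+8.45%

Duration approximation: ΔP/P ≈ -D_mod · Δy = -8.05 × (-0.0105) = +0.084525.
As a percentage: +8.4525%.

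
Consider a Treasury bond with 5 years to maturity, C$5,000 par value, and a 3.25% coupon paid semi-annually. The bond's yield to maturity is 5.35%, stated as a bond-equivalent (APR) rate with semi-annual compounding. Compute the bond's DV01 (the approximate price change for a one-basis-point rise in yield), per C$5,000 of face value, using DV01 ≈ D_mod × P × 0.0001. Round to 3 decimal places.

Periodic yield y = 0.02675.
  t   CF        PV=CF/(1+0.02675)^t    t·PV
  1        81.25        79.1332        79.1332
  2        81.25        77.0715       154.1430
  3        81.25        75.0636       225.1907
  4        81.25        73.1079       292.4317
  5        81.25        71.2032       356.0162
  6        81.25        69.3482       416.0891
  7        81.25        67.5415       472.7902
  8        81.25        65.7818       526.2543
  9        81.25        64.0680       576.6117
  10    5,081.25     3,902.3251    39,023.2510
  Σ                  4,544.6440    42,121.9113
P = 4,544.6440; D_Mac = 9.26847 half-year periods = 4.63424 yrs; D_mod = 4.51350 yrs.
DV01 ≈ 4.51350 × 4,544.6440 × 0.0001 = 2.051225.

C$2.051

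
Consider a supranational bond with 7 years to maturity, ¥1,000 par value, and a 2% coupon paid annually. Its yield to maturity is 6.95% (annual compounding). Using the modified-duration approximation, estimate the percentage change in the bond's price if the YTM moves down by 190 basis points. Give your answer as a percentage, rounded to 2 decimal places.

Periodic yield y = 0.0695. Modified duration first:
  t   CF        PV=CF/(1+0.0695)^t    t·PV
  1        20.00        18.7003        18.7003
  2        20.00        17.4851        34.9702
  3        20.00        16.3489        49.0466
  4        20.00        15.2865        61.1458
  5        20.00        14.2931        71.4654
  6        20.00        13.3643        80.1856
  7     1,020.00       637.2864     4,461.0048
  Σ                    732.7645     4,776.5188
P = 732.7645; D_Mac = 6.51849 yrs; D_mod = 6.51849/(1+0.0695) = 6.09490 yrs.
ΔP/P ≈ -D_mod · Δy = -6.09490 × (-0.019) = +0.115803 = +11.5803%.

+11.58%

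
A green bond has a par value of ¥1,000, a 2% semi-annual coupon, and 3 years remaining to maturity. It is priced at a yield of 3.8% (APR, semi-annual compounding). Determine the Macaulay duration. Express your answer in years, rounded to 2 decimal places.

2.92 years

Periodic yield y = 0.019. Discount each cash flow and weight by its period:
  t   CF        PV=CF/(1+0.019)^t    t·PV
  1        10.00         9.8135         9.8135
  2        10.00         9.6306        19.2611
  3        10.00         9.4510        28.3530
  4        10.00         9.2748        37.0991
  5        10.00         9.1018        45.5092
  6     1,010.00       902.1448     5,412.8690
  Σ                    949.4165     5,552.9050
Price P = Σ PV = 949.4165.
Macaulay duration = Σ(t·PV) / P = 5,552.9050 / 949.4165 = 5.84876 half-year periods.
In years: 5.84876 / 2 = 2.92438 years.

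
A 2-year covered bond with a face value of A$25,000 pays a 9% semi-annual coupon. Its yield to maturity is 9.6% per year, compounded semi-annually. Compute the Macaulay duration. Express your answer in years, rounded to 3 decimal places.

1.874 years

Periodic yield y = 0.048. Discount each cash flow and weight by its period:
  t   CF        PV=CF/(1+0.048)^t    t·PV
  1     1,125.00     1,073.4733     1,073.4733
  2     1,125.00     1,024.3066     2,048.6131
  3     1,125.00       977.3918     2,932.1753
  4    26,125.00    21,657.6419    86,630.5676
  Σ                 24,732.8135    92,684.8293
Price P = Σ PV = 24,732.8135.
Macaulay duration = Σ(t·PV) / P = 92,684.8293 / 24,732.8135 = 3.74744 half-year periods.
In years: 3.74744 / 2 = 1.87372 years.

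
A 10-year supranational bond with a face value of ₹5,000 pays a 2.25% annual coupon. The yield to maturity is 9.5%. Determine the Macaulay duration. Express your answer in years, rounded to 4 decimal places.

Periodic yield y = 0.095. Discount each cash flow and weight by its year:
  t   CF        PV=CF/(1+0.095)^t    t·PV
  1       112.50       102.7397       102.7397
  2       112.50        93.8262       187.6525
  3       112.50        85.6861       257.0582
  4       112.50        78.2521       313.0084
  5       112.50        71.4631       357.3156
  6       112.50        65.2631       391.5787
  7       112.50        59.6010       417.2071
  8       112.50        54.4302       435.4412
  9       112.50        49.7079       447.3711
  10    5,112.50     2,062.9663    20,629.6628
  Σ                  2,723.9357    23,539.0354
Price P = Σ PV = 2,723.9357.
Macaulay duration = Σ(t·PV) / P = 23,539.0354 / 2,723.9357 = 8.64155 years.

8.6416 years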